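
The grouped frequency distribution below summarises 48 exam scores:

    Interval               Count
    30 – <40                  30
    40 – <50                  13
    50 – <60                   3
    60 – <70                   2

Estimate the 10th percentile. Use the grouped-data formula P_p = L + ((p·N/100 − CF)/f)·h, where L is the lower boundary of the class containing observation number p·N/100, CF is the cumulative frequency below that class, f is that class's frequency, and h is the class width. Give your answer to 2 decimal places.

31.60

N = 48; target position k = 10/100 · 48 = 4.8.
Cumulative frequencies: 30, 43, 46, 48.
Observation 4.8 falls in the class 30 – <40.
L = 30, CF = 0, f = 30, h = 10.
P10 = 30 + ((4.8 − 0)/30)·10 = 30 + 1.6 = 31.6.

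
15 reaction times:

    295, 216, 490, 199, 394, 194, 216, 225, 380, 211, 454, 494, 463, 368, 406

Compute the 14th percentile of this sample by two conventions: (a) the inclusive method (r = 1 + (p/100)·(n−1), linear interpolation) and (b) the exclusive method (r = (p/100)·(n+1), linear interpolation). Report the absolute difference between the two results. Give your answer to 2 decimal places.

8.64

Sorted: 194, 199, 211, 216, 216, 225, 295, 368, 380, 394, 406, 454, 463, 490, 494.
n = 15.
(a) r = 2.96; between ranks 2 (199) and 3 (211): 210.52.
(b) r = 2.24; between ranks 2 (199) and 3 (211): 201.88.
|210.52 − 201.88| = 8.64.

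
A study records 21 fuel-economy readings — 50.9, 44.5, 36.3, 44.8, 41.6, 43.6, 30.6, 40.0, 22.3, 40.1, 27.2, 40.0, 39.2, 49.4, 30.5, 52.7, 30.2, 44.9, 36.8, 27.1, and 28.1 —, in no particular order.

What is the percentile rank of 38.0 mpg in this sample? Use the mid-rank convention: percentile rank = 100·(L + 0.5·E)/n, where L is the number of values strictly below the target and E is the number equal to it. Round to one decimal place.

Sorted: 22.3, 27.1, 27.2, 28.1, 30.2, 30.5, 30.6, 36.3, 36.8, 39.2, 40.0, 40.0, 40.1, 41.6, 43.6, 44.5, 44.8, 44.9, 49.4, 50.9, 52.7.
Count below 38.0: L = 9; count equal: E = 0; n = 21.
Percentile rank = 100·(9 + 0.5·0)/21 = 100·9/21 = 42.86.

42.9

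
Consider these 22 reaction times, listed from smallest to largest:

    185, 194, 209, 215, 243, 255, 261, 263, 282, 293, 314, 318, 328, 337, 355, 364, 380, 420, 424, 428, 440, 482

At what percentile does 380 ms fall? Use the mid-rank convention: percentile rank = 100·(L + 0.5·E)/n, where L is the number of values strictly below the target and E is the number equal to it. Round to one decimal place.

75.0

Count below 380: L = 16; count equal: E = 1; n = 22.
Percentile rank = 100·(16 + 0.5·1)/22 = 100·16.5/22 = 75.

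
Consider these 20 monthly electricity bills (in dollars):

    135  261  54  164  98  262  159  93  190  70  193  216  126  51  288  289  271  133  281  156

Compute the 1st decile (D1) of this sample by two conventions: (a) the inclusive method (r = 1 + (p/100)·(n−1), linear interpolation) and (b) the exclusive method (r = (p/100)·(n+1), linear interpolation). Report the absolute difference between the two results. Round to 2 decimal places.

12.80

Sorted: 51, 54, 70, 93, 98, 126, 133, 135, 156, 159, 164, 190, 193, 216, 261, 262, 271, 281, 288, 289.
n = 20.
(a) r = 2.9; between ranks 2 (54) and 3 (70): 68.4.
(b) r = 2.1; between ranks 2 (54) and 3 (70): 55.6.
|68.4 − 55.6| = 12.8.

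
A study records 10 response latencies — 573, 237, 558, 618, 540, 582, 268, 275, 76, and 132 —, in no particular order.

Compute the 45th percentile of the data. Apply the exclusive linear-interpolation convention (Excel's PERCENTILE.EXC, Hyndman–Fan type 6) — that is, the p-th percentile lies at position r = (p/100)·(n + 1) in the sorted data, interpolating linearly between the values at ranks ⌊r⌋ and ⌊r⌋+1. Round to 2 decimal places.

274.65

Sorted: 76, 132, 237, 268, 275, 540, 558, 573, 582, 618.
n = 10.
r = (45/100)·(10 + 1) = 4.95.
Rank 4 is 268 and rank 5 is 275.
Interpolate: 268 + 0.95·(275 − 268) = 268 + 0.95·7 = 274.65.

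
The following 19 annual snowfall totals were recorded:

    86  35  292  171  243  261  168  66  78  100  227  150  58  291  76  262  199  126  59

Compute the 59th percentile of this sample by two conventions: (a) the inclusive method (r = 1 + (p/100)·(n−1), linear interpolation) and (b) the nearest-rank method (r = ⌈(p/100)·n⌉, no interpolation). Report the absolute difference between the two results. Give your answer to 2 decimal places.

1.14

Sorted: 35, 58, 59, 66, 76, 78, 86, 100, 126, 150, 168, 171, 199, 227, 243, 261, 262, 291, 292.
n = 19.
(a) r = 11.62; between ranks 11 (168) and 12 (171): 169.86.
(b) the nearest-rank method: rank 12 → 171.
|169.86 − 171| = 1.14.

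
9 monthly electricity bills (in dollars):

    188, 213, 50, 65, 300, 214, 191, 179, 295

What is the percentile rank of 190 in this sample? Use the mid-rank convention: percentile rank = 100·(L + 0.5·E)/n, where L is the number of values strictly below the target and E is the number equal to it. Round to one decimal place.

Sorted: 50, 65, 179, 188, 191, 213, 214, 295, 300.
Count below 190: L = 4; count equal: E = 0; n = 9.
Percentile rank = 100·(4 + 0.5·0)/9 = 100·4/9 = 44.44.

44.4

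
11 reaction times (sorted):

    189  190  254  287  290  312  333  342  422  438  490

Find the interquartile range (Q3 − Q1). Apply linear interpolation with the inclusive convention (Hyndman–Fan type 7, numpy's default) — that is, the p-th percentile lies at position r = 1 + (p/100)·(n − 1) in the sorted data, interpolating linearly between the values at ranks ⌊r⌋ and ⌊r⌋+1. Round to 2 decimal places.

111.50

n = 11.
P25: r = 3.5; ranks 3–4 are 254, 287; interpolating gives 270.5.
P75: r = 8.5; ranks 8–9 are 342, 422; interpolating gives 382.
Difference: 382 − 270.5 = 111.5.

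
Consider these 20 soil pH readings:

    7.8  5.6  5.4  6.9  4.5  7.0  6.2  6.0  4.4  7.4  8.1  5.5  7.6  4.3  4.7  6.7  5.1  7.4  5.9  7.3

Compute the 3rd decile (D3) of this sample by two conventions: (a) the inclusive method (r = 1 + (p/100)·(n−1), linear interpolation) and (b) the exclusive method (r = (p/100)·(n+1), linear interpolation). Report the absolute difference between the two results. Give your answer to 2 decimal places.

0.04

Sorted: 4.3, 4.4, 4.5, 4.7, 5.1, 5.4, 5.5, 5.6, 5.9, 6.0, 6.2, 6.7, 6.9, 7.0, 7.3, 7.4, 7.4, 7.6, 7.8, 8.1.
n = 20.
(a) r = 6.7; between ranks 6 (5.4) and 7 (5.5): 5.47.
(b) r = 6.3; between ranks 6 (5.4) and 7 (5.5): 5.43.
|5.47 − 5.43| = 0.04.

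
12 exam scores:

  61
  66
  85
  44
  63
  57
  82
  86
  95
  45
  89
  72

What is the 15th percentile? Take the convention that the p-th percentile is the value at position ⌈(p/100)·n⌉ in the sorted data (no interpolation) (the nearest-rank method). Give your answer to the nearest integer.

Sorted: 44, 45, 57, 61, 63, 66, 72, 82, 85, 86, 89, 95.
n = 12.
Position = ⌈15/100 · 12⌉ = ⌈1.8⌉ = 2.
The value at rank 2 is 45.

45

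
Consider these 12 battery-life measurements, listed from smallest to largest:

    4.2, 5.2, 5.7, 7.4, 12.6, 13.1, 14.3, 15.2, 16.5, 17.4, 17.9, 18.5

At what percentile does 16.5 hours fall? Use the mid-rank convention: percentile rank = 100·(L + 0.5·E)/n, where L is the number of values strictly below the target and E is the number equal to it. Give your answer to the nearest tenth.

70.8

Count below 16.5: L = 8; count equal: E = 1; n = 12.
Percentile rank = 100·(8 + 0.5·1)/12 = 100·8.5/12 = 70.83.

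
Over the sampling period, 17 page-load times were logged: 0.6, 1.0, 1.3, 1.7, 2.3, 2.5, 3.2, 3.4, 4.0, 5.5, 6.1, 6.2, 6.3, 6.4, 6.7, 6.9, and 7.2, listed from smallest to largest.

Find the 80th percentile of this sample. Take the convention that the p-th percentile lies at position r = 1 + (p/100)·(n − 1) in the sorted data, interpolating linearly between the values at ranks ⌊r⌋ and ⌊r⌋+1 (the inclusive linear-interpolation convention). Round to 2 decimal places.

n = 17.
r = 1 + (80/100)·(17 − 1) = 1 + 12.8 = 13.8.
Rank 13 is 6.3 and rank 14 is 6.4.
Interpolate: 6.3 + 0.8·(6.4 − 6.3) = 6.3 + 0.8·0.1 = 6.38.

6.38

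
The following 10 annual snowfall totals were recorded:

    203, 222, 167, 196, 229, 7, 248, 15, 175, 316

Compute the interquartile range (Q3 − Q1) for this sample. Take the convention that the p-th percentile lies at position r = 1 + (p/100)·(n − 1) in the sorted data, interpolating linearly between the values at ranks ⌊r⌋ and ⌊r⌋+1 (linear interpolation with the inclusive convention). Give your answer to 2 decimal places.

Sorted: 7, 15, 167, 175, 196, 203, 222, 229, 248, 316.
n = 10.
P25: r = 3.25; ranks 3–4 are 167, 175; interpolating gives 169.
P75: r = 7.75; ranks 7–8 are 222, 229; interpolating gives 227.25.
Difference: 227.25 − 169 = 58.25.

58.25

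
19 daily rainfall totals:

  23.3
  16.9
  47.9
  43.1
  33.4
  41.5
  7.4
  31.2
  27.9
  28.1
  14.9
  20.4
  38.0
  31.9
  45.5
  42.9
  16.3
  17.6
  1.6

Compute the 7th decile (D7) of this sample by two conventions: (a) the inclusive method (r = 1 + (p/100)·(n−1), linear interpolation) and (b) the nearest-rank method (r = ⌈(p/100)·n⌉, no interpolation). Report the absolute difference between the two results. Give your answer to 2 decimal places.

Sorted: 1.6, 7.4, 14.9, 16.3, 16.9, 17.6, 20.4, 23.3, 27.9, 28.1, 31.2, 31.9, 33.4, 38.0, 41.5, 42.9, 43.1, 45.5, 47.9.
n = 19.
(a) r = 13.6; between ranks 13 (33.4) and 14 (38.0): 36.16.
(b) the nearest-rank method: rank 14 → 38.
|36.16 − 38| = 1.84.

1.84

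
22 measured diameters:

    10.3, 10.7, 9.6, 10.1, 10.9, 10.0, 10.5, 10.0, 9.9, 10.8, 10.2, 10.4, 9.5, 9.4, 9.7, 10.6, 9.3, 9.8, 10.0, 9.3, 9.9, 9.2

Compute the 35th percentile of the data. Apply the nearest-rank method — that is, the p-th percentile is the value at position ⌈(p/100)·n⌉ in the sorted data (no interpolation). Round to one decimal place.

9.8

Sorted: 9.2, 9.3, 9.3, 9.4, 9.5, 9.6, 9.7, 9.8, 9.9, 9.9, 10.0, 10.0, 10.0, 10.1, 10.2, 10.3, 10.4, 10.5, 10.6, 10.7, 10.8, 10.9.
n = 22.
Position = ⌈35/100 · 22⌉ = ⌈7.7⌉ = 8.
The value at rank 8 is 9.8.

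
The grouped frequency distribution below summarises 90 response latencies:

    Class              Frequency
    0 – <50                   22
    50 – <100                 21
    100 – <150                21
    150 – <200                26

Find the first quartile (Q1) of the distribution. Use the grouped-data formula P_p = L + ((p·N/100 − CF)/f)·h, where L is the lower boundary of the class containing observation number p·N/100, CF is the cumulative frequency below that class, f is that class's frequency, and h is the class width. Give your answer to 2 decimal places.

51.19

N = 90; target position k = 25/100 · 90 = 22.5.
Cumulative frequencies: 22, 43, 64, 90.
Observation 22.5 falls in the class 50 – <100.
L = 50, CF = 22, f = 21, h = 50.
P25 = 50 + ((22.5 − 22)/21)·50 = 50 + 1.19048 = 51.1905.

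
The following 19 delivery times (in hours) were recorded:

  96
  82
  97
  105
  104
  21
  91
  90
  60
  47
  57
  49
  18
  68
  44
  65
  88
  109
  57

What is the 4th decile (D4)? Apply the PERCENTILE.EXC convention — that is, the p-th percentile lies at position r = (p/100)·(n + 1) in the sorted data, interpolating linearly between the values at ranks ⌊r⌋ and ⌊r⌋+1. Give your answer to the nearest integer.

Sorted: 18, 21, 44, 47, 49, 57, 57, 60, 65, 68, 82, 88, 90, 91, 96, 97, 104, 105, 109.
n = 19.
r = (40/100)·(19 + 1) = 8.
r is an integer, so P40 is the value at rank 8: 60.

60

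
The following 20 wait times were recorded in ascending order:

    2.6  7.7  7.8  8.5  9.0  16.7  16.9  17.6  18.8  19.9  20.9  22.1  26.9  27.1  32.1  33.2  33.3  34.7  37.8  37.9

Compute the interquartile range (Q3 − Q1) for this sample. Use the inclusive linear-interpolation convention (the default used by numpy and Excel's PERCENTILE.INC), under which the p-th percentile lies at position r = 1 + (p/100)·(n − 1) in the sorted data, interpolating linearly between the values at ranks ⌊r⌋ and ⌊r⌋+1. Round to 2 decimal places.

17.60

n = 20.
P25: r = 5.75; ranks 5–6 are 9.0, 16.7; interpolating gives 14.775.
P75: r = 15.25; ranks 15–16 are 32.1, 33.2; interpolating gives 32.375.
Difference: 32.375 − 14.775 = 17.6.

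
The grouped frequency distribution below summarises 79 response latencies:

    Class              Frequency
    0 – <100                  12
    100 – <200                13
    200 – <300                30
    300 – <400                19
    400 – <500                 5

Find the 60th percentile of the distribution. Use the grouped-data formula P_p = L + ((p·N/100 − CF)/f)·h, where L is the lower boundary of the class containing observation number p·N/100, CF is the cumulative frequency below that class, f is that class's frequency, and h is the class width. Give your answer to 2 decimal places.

274.67

N = 79; target position k = 60/100 · 79 = 47.4.
Cumulative frequencies: 12, 25, 55, 74, 79.
Observation 47.4 falls in the class 200 – <300.
L = 200, CF = 25, f = 30, h = 100.
P60 = 200 + ((47.4 − 25)/30)·100 = 200 + 74.6667 = 274.667.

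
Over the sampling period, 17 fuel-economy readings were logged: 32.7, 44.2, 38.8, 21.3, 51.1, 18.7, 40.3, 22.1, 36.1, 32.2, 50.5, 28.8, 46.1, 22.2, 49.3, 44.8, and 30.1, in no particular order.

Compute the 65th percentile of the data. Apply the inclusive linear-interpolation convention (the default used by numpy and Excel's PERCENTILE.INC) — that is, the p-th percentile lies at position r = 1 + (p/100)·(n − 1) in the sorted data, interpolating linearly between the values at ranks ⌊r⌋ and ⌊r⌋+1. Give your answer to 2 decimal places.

Sorted: 18.7, 21.3, 22.1, 22.2, 28.8, 30.1, 32.2, 32.7, 36.1, 38.8, 40.3, 44.2, 44.8, 46.1, 49.3, 50.5, 51.1.
n = 17.
r = 1 + (65/100)·(17 − 1) = 1 + 10.4 = 11.4.
Rank 11 is 40.3 and rank 12 is 44.2.
Interpolate: 40.3 + 0.4·(44.2 − 40.3) = 40.3 + 0.4·3.9 = 41.86.

41.86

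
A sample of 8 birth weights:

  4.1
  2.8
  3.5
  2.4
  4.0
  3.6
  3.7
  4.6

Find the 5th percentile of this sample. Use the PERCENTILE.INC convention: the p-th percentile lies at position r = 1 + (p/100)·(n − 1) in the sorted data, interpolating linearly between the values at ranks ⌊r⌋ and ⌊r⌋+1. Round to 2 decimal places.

2.54

Sorted: 2.4, 2.8, 3.5, 3.6, 3.7, 4.0, 4.1, 4.6.
n = 8.
r = 1 + (5/100)·(8 − 1) = 1 + 0.35 = 1.35.
Rank 1 is 2.4 and rank 2 is 2.8.
Interpolate: 2.4 + 0.35·(2.8 − 2.4) = 2.4 + 0.35·0.4 = 2.54.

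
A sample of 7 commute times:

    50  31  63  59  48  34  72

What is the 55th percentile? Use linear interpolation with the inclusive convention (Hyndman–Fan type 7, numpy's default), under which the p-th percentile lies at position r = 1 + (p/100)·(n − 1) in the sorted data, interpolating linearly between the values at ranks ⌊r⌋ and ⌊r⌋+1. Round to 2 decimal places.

Sorted: 31, 34, 48, 50, 59, 63, 72.
n = 7.
r = 1 + (55/100)·(7 − 1) = 1 + 3.3 = 4.3.
Rank 4 is 50 and rank 5 is 59.
Interpolate: 50 + 0.3·(59 − 50) = 50 + 0.3·9 = 52.7.

52.70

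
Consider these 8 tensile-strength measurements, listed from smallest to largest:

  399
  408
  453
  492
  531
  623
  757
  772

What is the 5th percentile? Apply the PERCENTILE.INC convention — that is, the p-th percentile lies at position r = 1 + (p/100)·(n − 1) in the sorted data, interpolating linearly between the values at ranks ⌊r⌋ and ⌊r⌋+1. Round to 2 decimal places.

n = 8.
r = 1 + (5/100)·(8 − 1) = 1 + 0.35 = 1.35.
Rank 1 is 399 and rank 2 is 408.
Interpolate: 399 + 0.35·(408 − 399) = 399 + 0.35·9 = 402.15.

402.15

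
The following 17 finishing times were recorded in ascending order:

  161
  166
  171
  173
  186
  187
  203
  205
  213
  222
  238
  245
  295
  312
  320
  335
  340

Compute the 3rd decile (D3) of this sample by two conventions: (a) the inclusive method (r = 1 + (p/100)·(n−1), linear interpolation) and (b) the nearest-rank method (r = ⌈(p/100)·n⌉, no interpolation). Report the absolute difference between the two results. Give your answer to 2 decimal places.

n = 17.
(a) r = 5.8; between ranks 5 (186) and 6 (187): 186.8.
(b) the nearest-rank method: rank 6 → 187.
|186.8 − 187| = 0.2.

0.20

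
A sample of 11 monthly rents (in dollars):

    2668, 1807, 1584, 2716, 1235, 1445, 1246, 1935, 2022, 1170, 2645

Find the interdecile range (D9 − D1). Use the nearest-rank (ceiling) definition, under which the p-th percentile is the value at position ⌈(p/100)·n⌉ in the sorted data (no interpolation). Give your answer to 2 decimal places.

Sorted: 1170, 1235, 1246, 1445, 1584, 1807, 1935, 2022, 2645, 2668, 2716.
n = 11.
P10: rank ⌈10/100·11⌉ = 2 → 1235.
P90: rank ⌈90/100·11⌉ = 10 → 2668.
Difference: 2668 − 1235 = 1433.

1433.00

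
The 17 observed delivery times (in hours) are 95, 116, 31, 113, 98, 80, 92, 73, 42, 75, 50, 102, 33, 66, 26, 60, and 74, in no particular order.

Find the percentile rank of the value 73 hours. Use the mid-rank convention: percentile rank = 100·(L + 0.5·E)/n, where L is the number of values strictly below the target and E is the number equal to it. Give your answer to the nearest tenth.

Sorted: 26, 31, 33, 42, 50, 60, 66, 73, 74, 75, 80, 92, 95, 98, 102, 113, 116.
Count below 73: L = 7; count equal: E = 1; n = 17.
Percentile rank = 100·(7 + 0.5·1)/17 = 100·7.5/17 = 44.12.

44.1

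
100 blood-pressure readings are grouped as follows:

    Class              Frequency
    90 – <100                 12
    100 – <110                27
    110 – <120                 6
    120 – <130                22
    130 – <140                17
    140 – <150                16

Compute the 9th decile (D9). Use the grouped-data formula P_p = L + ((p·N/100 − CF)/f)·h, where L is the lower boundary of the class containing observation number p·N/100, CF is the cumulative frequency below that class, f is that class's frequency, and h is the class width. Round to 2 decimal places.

N = 100; target position k = 90/100 · 100 = 90.
Cumulative frequencies: 12, 39, 45, 67, 84, 100.
Observation 90 falls in the class 140 – <150.
L = 140, CF = 84, f = 16, h = 10.
P90 = 140 + ((90 − 84)/16)·10 = 140 + 3.75 = 143.75.

143.75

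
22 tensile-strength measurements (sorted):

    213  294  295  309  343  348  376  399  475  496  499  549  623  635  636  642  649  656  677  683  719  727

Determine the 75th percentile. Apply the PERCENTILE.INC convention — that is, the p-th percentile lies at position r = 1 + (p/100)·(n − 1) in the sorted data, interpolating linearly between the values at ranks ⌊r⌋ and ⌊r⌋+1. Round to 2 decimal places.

647.25

n = 22.
r = 1 + (75/100)·(22 − 1) = 1 + 15.75 = 16.75.
Rank 16 is 642 and rank 17 is 649.
Interpolate: 642 + 0.75·(649 − 642) = 642 + 0.75·7 = 647.25.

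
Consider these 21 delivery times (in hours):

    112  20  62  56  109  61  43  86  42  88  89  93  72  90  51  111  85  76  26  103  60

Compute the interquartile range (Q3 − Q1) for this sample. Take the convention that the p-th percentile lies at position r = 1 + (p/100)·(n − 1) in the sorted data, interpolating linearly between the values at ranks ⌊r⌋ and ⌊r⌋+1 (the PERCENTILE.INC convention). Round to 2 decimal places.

34.00

Sorted: 20, 26, 42, 43, 51, 56, 60, 61, 62, 72, 76, 85, 86, 88, 89, 90, 93, 103, 109, 111, 112.
n = 21.
P25: r = 6 (integer) → 56.
P75: r = 16 (integer) → 90.
Difference: 90 − 56 = 34.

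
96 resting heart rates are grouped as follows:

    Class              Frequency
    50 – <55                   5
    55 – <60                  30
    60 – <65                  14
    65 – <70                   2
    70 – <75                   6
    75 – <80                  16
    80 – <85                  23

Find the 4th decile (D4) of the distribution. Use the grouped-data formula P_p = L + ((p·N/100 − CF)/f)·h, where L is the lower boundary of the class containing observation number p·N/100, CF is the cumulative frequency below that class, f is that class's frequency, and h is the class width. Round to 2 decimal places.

N = 96; target position k = 40/100 · 96 = 38.4.
Cumulative frequencies: 5, 35, 49, 51, 57, 73, 96.
Observation 38.4 falls in the class 60 – <65.
L = 60, CF = 35, f = 14, h = 5.
P40 = 60 + ((38.4 − 35)/14)·5 = 60 + 1.21429 = 61.2143.

61.21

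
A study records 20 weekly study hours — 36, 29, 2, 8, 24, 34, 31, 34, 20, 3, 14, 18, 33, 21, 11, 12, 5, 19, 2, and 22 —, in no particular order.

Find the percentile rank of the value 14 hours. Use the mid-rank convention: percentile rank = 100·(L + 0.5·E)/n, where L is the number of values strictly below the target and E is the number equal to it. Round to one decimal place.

37.5

Sorted: 2, 2, 3, 5, 8, 11, 12, 14, 18, 19, 20, 21, 22, 24, 29, 31, 33, 34, 34, 36.
Count below 14: L = 7; count equal: E = 1; n = 20.
Percentile rank = 100·(7 + 0.5·1)/20 = 100·7.5/20 = 37.5.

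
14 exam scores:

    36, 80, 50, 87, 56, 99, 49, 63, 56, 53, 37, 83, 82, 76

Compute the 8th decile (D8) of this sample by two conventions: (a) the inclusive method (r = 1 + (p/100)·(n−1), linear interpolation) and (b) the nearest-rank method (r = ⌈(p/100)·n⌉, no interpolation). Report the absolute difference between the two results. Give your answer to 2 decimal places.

0.60

Sorted: 36, 37, 49, 50, 53, 56, 56, 63, 76, 80, 82, 83, 87, 99.
n = 14.
(a) r = 11.4; between ranks 11 (82) and 12 (83): 82.4.
(b) the nearest-rank method: rank 12 → 83.
|82.4 − 83| = 0.6.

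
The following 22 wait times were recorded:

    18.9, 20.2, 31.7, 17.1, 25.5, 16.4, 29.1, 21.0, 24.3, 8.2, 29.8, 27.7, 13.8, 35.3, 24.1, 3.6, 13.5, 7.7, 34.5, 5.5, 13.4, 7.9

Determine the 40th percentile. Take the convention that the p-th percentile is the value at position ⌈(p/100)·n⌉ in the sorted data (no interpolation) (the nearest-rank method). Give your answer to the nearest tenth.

Sorted: 3.6, 5.5, 7.7, 7.9, 8.2, 13.4, 13.5, 13.8, 16.4, 17.1, 18.9, 20.2, 21.0, 24.1, 24.3, 25.5, 27.7, 29.1, 29.8, 31.7, 34.5, 35.3.
n = 22.
Position = ⌈40/100 · 22⌉ = ⌈8.8⌉ = 9.
The value at rank 9 is 16.4.

16.4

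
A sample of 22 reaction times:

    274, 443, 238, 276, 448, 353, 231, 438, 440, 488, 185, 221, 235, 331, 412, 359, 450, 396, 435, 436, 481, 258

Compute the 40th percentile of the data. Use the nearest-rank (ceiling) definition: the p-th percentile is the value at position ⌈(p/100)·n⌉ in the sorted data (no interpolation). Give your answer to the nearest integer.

Sorted: 185, 221, 231, 235, 238, 258, 274, 276, 331, 353, 359, 396, 412, 435, 436, 438, 440, 443, 448, 450, 481, 488.
n = 22.
Position = ⌈40/100 · 22⌉ = ⌈8.8⌉ = 9.
The value at rank 9 is 331.

331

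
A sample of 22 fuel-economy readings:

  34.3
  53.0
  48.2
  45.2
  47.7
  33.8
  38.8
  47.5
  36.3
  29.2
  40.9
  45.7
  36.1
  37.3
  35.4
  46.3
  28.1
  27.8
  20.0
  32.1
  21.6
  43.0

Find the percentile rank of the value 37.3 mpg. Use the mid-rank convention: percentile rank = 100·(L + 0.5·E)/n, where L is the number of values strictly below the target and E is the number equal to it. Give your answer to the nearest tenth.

52.3

Sorted: 20.0, 21.6, 27.8, 28.1, 29.2, 32.1, 33.8, 34.3, 35.4, 36.1, 36.3, 37.3, 38.8, 40.9, 43.0, 45.2, 45.7, 46.3, 47.5, 47.7, 48.2, 53.0.
Count below 37.3: L = 11; count equal: E = 1; n = 22.
Percentile rank = 100·(11 + 0.5·1)/22 = 100·11.5/22 = 52.27.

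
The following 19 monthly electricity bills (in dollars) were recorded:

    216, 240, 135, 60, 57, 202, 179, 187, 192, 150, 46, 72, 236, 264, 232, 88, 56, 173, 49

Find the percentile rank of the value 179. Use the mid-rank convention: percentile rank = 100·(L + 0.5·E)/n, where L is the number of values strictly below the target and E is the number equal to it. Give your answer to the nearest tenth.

Sorted: 46, 49, 56, 57, 60, 72, 88, 135, 150, 173, 179, 187, 192, 202, 216, 232, 236, 240, 264.
Count below 179: L = 10; count equal: E = 1; n = 19.
Percentile rank = 100·(10 + 0.5·1)/19 = 100·10.5/19 = 55.26.

55.3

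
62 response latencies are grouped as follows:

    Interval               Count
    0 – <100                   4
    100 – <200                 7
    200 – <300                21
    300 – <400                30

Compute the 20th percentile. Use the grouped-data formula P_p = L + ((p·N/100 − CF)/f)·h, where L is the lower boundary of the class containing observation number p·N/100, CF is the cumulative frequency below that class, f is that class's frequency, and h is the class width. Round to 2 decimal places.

206.67

N = 62; target position k = 20/100 · 62 = 12.4.
Cumulative frequencies: 4, 11, 32, 62.
Observation 12.4 falls in the class 200 – <300.
L = 200, CF = 11, f = 21, h = 100.
P20 = 200 + ((12.4 − 11)/21)·100 = 200 + 6.66667 = 206.667.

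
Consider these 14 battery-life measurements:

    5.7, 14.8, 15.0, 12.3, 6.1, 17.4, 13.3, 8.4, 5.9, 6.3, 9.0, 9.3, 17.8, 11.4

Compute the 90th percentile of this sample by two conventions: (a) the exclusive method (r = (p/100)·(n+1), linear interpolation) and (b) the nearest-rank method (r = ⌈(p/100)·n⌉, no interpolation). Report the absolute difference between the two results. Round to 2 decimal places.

0.20

Sorted: 5.7, 5.9, 6.1, 6.3, 8.4, 9.0, 9.3, 11.4, 12.3, 13.3, 14.8, 15.0, 17.4, 17.8.
n = 14.
(a) r = 13.5; between ranks 13 (17.4) and 14 (17.8): 17.6.
(b) the nearest-rank method: rank 13 → 17.4.
|17.6 − 17.4| = 0.2.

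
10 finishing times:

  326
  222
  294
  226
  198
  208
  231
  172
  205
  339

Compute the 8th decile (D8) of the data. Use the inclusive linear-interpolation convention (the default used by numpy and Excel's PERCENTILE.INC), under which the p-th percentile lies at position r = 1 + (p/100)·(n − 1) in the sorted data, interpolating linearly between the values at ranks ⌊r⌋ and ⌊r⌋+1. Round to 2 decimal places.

300.40

Sorted: 172, 198, 205, 208, 222, 226, 231, 294, 326, 339.
n = 10.
r = 1 + (80/100)·(10 − 1) = 1 + 7.2 = 8.2.
Rank 8 is 294 and rank 9 is 326.
Interpolate: 294 + 0.2·(326 − 294) = 294 + 0.2·32 = 300.4.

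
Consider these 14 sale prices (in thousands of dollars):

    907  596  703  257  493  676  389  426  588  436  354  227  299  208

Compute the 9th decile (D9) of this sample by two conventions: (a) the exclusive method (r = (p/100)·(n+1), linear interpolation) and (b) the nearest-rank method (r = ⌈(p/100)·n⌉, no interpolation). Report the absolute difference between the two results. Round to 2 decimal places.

102.00

Sorted: 208, 227, 257, 299, 354, 389, 426, 436, 493, 588, 596, 676, 703, 907.
n = 14.
(a) r = 13.5; between ranks 13 (703) and 14 (907): 805.
(b) the nearest-rank method: rank 13 → 703.
|805 − 703| = 102.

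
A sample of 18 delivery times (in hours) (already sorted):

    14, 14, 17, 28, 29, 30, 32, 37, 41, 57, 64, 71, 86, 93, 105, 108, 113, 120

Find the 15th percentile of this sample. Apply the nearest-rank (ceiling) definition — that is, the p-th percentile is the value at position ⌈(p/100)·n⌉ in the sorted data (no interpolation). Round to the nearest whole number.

n = 18.
Position = ⌈15/100 · 18⌉ = ⌈2.7⌉ = 3.
The value at rank 3 is 17.

17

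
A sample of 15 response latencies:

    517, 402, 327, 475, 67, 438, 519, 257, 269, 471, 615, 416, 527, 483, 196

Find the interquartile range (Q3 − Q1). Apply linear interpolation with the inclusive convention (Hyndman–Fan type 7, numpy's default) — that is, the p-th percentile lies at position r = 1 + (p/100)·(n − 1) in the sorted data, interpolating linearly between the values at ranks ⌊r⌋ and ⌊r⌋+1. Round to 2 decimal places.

Sorted: 67, 196, 257, 269, 327, 402, 416, 438, 471, 475, 483, 517, 519, 527, 615.
n = 15.
P25: r = 4.5; ranks 4–5 are 269, 327; interpolating gives 298.
P75: r = 11.5; ranks 11–12 are 483, 517; interpolating gives 500.
Difference: 500 − 298 = 202.

202.00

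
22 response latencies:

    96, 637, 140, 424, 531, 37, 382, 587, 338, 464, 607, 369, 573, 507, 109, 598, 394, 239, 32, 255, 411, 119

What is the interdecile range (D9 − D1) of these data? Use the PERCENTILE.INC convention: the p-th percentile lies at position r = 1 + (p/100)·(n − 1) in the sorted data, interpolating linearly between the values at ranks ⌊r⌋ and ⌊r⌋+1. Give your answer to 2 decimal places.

Sorted: 32, 37, 96, 109, 119, 140, 239, 255, 338, 369, 382, 394, 411, 424, 464, 507, 531, 573, 587, 598, 607, 637.
n = 22.
P10: r = 3.1; ranks 3–4 are 96, 109; interpolating gives 97.3.
P90: r = 19.9; ranks 19–20 are 587, 598; interpolating gives 596.9.
Difference: 596.9 − 97.3 = 499.6.

499.60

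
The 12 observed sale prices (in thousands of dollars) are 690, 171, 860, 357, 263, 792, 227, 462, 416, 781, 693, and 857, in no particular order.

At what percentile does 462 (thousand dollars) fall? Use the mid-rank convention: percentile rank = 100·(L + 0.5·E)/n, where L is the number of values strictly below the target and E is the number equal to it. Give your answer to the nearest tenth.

Sorted: 171, 227, 263, 357, 416, 462, 690, 693, 781, 792, 857, 860.
Count below 462: L = 5; count equal: E = 1; n = 12.
Percentile rank = 100·(5 + 0.5·1)/12 = 100·5.5/12 = 45.83.

45.8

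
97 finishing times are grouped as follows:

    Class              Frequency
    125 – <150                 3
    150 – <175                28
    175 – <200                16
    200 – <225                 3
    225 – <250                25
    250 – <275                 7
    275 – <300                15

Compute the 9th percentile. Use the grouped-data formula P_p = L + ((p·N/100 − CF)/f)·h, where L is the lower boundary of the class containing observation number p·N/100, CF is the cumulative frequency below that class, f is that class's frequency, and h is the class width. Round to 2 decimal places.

155.12

N = 97; target position k = 9/100 · 97 = 8.73.
Cumulative frequencies: 3, 31, 47, 50, 75, 82, 97.
Observation 8.73 falls in the class 150 – <175.
L = 150, CF = 3, f = 28, h = 25.
P9 = 150 + ((8.73 − 3)/28)·25 = 150 + 5.11607 = 155.116.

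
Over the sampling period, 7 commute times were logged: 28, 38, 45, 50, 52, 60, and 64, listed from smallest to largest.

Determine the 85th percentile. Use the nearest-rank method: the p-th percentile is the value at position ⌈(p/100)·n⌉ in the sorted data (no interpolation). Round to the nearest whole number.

60

n = 7.
Position = ⌈85/100 · 7⌉ = ⌈5.95⌉ = 6.
The value at rank 6 is 60.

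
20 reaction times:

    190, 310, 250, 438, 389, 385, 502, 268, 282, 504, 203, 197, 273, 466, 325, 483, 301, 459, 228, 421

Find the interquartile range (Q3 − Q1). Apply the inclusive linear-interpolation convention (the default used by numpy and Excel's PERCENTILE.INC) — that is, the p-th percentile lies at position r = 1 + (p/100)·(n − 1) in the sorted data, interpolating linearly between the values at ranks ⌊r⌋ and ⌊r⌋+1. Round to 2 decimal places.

Sorted: 190, 197, 203, 228, 250, 268, 273, 282, 301, 310, 325, 385, 389, 421, 438, 459, 466, 483, 502, 504.
n = 20.
P25: r = 5.75; ranks 5–6 are 250, 268; interpolating gives 263.5.
P75: r = 15.25; ranks 15–16 are 438, 459; interpolating gives 443.25.
Difference: 443.25 − 263.5 = 179.75.

179.75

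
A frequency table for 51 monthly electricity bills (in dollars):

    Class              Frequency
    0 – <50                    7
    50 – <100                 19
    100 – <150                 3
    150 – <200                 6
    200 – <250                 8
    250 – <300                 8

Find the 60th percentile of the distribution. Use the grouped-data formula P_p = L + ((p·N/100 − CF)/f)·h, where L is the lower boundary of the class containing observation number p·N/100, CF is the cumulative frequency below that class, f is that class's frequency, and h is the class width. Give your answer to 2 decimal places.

N = 51; target position k = 60/100 · 51 = 30.6.
Cumulative frequencies: 7, 26, 29, 35, 43, 51.
Observation 30.6 falls in the class 150 – <200.
L = 150, CF = 29, f = 6, h = 50.
P60 = 150 + ((30.6 − 29)/6)·50 = 150 + 13.3333 = 163.333.

163.33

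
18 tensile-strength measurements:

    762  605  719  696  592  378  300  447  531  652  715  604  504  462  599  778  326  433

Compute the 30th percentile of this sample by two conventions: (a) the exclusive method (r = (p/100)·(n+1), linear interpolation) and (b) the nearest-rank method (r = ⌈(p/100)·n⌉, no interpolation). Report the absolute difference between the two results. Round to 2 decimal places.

Sorted: 300, 326, 378, 433, 447, 462, 504, 531, 592, 599, 604, 605, 652, 696, 715, 719, 762, 778.
n = 18.
(a) r = 5.7; between ranks 5 (447) and 6 (462): 457.5.
(b) the nearest-rank method: rank 6 → 462.
|457.5 − 462| = 4.5.

4.50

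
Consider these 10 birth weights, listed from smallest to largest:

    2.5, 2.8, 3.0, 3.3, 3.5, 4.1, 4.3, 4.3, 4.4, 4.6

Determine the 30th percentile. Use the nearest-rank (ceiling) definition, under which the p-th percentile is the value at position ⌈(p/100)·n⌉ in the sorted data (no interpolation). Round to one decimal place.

3.0

n = 10.
Position = ⌈30/100 · 10⌉ = ⌈3⌉ = 3.
The value at rank 3 is 3.0.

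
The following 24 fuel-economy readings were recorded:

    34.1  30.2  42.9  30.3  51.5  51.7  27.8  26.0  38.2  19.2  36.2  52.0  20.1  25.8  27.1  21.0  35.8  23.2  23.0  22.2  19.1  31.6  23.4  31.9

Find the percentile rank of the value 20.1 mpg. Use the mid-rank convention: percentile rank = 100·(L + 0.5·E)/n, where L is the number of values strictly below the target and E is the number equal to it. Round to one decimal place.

10.4

Sorted: 19.1, 19.2, 20.1, 21.0, 22.2, 23.0, 23.2, 23.4, 25.8, 26.0, 27.1, 27.8, 30.2, 30.3, 31.6, 31.9, 34.1, 35.8, 36.2, 38.2, 42.9, 51.5, 51.7, 52.0.
Count below 20.1: L = 2; count equal: E = 1; n = 24.
Percentile rank = 100·(2 + 0.5·1)/24 = 100·2.5/24 = 10.42.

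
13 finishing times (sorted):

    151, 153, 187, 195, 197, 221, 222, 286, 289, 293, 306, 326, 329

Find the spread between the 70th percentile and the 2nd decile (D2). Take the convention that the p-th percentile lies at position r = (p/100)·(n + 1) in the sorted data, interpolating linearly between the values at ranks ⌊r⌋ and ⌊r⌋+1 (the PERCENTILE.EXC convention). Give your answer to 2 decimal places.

n = 13.
P20: r = 2.8; ranks 2–3 are 153, 187; interpolating gives 180.2.
P70: r = 9.8; ranks 9–10 are 289, 293; interpolating gives 292.2.
Difference: 292.2 − 180.2 = 112.

112.00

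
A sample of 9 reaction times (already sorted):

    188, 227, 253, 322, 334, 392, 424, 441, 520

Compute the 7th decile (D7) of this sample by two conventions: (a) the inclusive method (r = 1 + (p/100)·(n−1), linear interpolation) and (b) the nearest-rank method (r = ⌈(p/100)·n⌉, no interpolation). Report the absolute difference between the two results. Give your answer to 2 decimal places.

12.80

n = 9.
(a) r = 6.6; between ranks 6 (392) and 7 (424): 411.2.
(b) the nearest-rank method: rank 7 → 424.
|411.2 − 424| = 12.8.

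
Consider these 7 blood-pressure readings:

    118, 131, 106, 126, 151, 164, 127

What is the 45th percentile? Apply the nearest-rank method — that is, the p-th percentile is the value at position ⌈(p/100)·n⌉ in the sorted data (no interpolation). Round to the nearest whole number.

Sorted: 106, 118, 126, 127, 131, 151, 164.
n = 7.
Position = ⌈45/100 · 7⌉ = ⌈3.15⌉ = 4.
The value at rank 4 is 127.

127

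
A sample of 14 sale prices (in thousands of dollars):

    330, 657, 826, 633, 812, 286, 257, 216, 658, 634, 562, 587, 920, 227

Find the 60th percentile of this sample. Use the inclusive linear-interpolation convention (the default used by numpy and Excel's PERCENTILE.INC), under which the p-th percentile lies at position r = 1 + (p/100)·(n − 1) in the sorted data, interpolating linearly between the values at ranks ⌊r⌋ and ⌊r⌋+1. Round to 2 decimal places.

633.80

Sorted: 216, 227, 257, 286, 330, 562, 587, 633, 634, 657, 658, 812, 826, 920.
n = 14.
r = 1 + (60/100)·(14 − 1) = 1 + 7.8 = 8.8.
Rank 8 is 633 and rank 9 is 634.
Interpolate: 633 + 0.8·(634 − 633) = 633 + 0.8·1 = 633.8.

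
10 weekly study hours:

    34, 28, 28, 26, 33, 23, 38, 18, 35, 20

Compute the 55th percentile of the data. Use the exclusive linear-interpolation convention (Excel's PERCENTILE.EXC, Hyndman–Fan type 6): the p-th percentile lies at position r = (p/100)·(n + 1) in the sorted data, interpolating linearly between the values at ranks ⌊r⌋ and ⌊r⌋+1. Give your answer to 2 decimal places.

Sorted: 18, 20, 23, 26, 28, 28, 33, 34, 35, 38.
n = 10.
r = (55/100)·(10 + 1) = 6.05.
Rank 6 is 28 and rank 7 is 33.
Interpolate: 28 + 0.05·(33 − 28) = 28 + 0.05·5 = 28.25.

28.25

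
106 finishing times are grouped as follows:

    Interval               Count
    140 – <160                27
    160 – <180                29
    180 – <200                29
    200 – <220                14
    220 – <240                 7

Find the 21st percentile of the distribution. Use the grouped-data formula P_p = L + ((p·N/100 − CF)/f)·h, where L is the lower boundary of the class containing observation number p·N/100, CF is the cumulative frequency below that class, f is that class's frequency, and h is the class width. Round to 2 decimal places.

N = 106; target position k = 21/100 · 106 = 22.26.
Cumulative frequencies: 27, 56, 85, 99, 106.
Observation 22.26 falls in the class 140 – <160.
L = 140, CF = 0, f = 27, h = 20.
P21 = 140 + ((22.26 − 0)/27)·20 = 140 + 16.4889 = 156.489.

156.49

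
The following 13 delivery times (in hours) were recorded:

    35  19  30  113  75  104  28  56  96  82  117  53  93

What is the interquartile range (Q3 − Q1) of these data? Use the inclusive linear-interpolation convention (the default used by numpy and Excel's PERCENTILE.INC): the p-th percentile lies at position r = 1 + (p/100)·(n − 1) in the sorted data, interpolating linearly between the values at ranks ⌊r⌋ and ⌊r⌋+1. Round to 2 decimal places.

Sorted: 19, 28, 30, 35, 53, 56, 75, 82, 93, 96, 104, 113, 117.
n = 13.
P25: r = 4 (integer) → 35.
P75: r = 10 (integer) → 96.
Difference: 96 − 35 = 61.

61.00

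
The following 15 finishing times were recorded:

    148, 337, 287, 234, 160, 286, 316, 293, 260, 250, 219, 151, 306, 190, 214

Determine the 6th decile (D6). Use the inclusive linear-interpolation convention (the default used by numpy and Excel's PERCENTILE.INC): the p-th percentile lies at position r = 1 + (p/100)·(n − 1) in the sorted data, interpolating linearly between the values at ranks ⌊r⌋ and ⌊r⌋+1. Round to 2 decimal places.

270.40

Sorted: 148, 151, 160, 190, 214, 219, 234, 250, 260, 286, 287, 293, 306, 316, 337.
n = 15.
r = 1 + (60/100)·(15 − 1) = 1 + 8.4 = 9.4.
Rank 9 is 260 and rank 10 is 286.
Interpolate: 260 + 0.4·(286 − 260) = 260 + 0.4·26 = 270.4.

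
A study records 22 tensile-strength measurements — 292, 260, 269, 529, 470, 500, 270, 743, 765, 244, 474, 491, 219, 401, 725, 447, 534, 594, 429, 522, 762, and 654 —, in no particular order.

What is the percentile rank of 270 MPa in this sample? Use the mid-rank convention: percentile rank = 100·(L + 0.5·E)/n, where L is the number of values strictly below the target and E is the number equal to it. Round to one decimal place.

20.5

Sorted: 219, 244, 260, 269, 270, 292, 401, 429, 447, 470, 474, 491, 500, 522, 529, 534, 594, 654, 725, 743, 762, 765.
Count below 270: L = 4; count equal: E = 1; n = 22.
Percentile rank = 100·(4 + 0.5·1)/22 = 100·4.5/22 = 20.45.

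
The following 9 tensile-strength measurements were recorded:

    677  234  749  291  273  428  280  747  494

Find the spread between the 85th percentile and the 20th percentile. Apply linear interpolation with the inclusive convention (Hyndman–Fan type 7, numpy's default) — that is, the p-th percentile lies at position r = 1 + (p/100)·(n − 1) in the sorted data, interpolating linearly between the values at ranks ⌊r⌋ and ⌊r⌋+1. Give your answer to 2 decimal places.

455.80

Sorted: 234, 273, 280, 291, 428, 494, 677, 747, 749.
n = 9.
P20: r = 2.6; ranks 2–3 are 273, 280; interpolating gives 277.2.
P85: r = 7.8; ranks 7–8 are 677, 747; interpolating gives 733.
Difference: 733 − 277.2 = 455.8.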